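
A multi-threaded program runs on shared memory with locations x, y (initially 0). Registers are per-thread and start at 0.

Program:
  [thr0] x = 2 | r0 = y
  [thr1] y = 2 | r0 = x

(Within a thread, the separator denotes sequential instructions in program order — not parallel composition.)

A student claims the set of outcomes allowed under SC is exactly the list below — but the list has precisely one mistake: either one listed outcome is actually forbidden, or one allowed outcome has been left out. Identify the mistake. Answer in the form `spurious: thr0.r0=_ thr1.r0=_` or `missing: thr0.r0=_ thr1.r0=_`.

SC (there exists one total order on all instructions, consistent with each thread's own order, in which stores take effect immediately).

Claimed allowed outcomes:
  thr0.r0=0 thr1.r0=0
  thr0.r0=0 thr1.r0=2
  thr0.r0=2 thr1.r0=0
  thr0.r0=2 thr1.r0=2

spurious: thr0.r0=0 thr1.r0=0

outcome vector order: (thr0.r0,thr1.r0)
SC: 3 outcomes — {<0 2>, <2 0>, <2 2>}
claimed∖SC = {<0 0>}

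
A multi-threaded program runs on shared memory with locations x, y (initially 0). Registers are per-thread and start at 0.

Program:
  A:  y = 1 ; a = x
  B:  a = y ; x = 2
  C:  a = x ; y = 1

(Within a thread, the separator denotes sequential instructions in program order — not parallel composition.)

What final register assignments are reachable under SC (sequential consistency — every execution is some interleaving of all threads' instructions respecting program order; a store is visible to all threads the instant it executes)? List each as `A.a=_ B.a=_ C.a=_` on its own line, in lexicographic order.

outcome vector order: (A.a,B.a,C.a)
|SC outcomes| = 8

A.a=0 B.a=0 C.a=0
A.a=0 B.a=0 C.a=2
A.a=0 B.a=1 C.a=0
A.a=0 B.a=1 C.a=2
A.a=2 B.a=0 C.a=0
A.a=2 B.a=0 C.a=2
A.a=2 B.a=1 C.a=0
A.a=2 B.a=1 C.a=2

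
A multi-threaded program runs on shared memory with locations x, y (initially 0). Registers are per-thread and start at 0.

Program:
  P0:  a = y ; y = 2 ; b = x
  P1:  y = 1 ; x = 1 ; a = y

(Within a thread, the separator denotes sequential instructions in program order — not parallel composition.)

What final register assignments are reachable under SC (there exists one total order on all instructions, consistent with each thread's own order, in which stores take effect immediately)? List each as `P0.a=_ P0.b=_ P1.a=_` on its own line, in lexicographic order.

outcome vector order: (P0.a,P0.b,P1.a)
|SC outcomes| = 7

P0.a=0 P0.b=0 P1.a=1
P0.a=0 P0.b=0 P1.a=2
P0.a=0 P0.b=1 P1.a=1
P0.a=0 P0.b=1 P1.a=2
P0.a=1 P0.b=0 P1.a=2
P0.a=1 P0.b=1 P1.a=1
P0.a=1 P0.b=1 P1.a=2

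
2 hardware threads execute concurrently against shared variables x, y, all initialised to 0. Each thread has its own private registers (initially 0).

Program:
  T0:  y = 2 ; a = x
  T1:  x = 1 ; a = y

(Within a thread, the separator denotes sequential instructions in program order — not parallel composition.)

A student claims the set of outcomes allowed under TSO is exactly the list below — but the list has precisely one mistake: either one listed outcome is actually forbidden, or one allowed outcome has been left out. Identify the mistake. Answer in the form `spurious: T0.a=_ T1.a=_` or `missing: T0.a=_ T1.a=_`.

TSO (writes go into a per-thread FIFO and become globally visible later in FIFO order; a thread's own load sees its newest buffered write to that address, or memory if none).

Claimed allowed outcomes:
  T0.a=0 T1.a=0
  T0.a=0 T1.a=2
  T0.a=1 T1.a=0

outcome vector order: (T0.a,T1.a)
TSO (4): 0/0; 0/2; 1/0; 1/2
TSO∖claimed = {1/2}

missing: T0.a=1 T1.a=2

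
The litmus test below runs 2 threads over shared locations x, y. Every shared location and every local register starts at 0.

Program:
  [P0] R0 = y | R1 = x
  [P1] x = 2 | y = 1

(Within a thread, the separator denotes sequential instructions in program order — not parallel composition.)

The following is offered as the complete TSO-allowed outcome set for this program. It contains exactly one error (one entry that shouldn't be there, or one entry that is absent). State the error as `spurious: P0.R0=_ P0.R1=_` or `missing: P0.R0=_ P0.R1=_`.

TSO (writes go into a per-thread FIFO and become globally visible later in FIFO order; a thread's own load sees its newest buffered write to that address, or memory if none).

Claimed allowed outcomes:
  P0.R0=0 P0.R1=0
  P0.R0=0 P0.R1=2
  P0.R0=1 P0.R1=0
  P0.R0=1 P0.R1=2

outcome vector order: (P0.R0,P0.R1)
TSO (3): 00 02 12
claimed∖TSO = {10}

spurious: P0.R0=1 P0.R1=0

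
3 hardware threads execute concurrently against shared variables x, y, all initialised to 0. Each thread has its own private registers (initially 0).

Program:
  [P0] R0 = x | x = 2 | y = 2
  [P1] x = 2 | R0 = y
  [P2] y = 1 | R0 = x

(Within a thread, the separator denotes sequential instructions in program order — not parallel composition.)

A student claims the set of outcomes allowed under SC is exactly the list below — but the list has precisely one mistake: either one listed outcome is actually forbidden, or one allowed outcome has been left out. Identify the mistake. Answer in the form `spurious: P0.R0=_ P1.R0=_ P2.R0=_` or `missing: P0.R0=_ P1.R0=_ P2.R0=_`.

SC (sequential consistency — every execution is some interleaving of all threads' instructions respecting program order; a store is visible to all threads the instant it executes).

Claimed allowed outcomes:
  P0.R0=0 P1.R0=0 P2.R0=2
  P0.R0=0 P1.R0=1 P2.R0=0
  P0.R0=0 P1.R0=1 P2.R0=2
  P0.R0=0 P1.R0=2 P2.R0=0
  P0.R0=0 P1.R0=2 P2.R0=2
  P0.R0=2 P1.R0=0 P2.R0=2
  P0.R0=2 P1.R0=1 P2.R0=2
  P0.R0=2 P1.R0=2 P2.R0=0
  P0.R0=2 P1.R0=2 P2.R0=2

outcome vector order: (P0.R0,P1.R0,P2.R0)
SC (10): 0/0/2, 0/1/0, 0/1/2, 0/2/0, 0/2/2, 2/0/2, 2/1/0, 2/1/2, 2/2/0, 2/2/2
SC∖claimed = {2/1/0}

missing: P0.R0=2 P1.R0=1 P2.R0=0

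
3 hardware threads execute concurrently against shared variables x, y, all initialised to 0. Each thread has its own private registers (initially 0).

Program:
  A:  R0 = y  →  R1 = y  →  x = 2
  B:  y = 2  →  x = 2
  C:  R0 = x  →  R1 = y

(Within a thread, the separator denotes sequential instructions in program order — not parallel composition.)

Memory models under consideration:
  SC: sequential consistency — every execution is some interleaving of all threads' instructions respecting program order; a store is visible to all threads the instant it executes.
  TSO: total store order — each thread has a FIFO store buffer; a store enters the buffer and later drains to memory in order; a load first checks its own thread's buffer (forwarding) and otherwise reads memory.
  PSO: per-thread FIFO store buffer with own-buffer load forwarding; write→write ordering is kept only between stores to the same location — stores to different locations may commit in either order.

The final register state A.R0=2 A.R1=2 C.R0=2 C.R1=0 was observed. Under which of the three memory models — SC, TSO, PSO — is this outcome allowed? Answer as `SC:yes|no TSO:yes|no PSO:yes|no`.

SC:no TSO:no PSO:yes

outcome vector order: (A.R0,A.R1,C.R0,C.R1)
[SC] allowed = {0/0/0/0 0/0/0/2 0/0/2/0 0/0/2/2 0/2/0/0 0/2/0/2 0/2/2/2 2/2/0/0 2/2/0/2 2/2/2/2}
[TSO] allowed = {0/0/0/0 0/0/0/2 0/0/2/0 0/0/2/2 0/2/0/0 0/2/0/2 0/2/2/2 2/2/0/0 2/2/0/2 2/2/2/2}
[PSO] allowed = {0/0/0/0 0/0/0/2 0/0/2/0 0/0/2/2 0/2/0/0 0/2/0/2 0/2/2/0 0/2/2/2 2/2/0/0 2/2/0/2 2/2/2/0 2/2/2/2}
target 2/2/2/0 ∈ {PSO}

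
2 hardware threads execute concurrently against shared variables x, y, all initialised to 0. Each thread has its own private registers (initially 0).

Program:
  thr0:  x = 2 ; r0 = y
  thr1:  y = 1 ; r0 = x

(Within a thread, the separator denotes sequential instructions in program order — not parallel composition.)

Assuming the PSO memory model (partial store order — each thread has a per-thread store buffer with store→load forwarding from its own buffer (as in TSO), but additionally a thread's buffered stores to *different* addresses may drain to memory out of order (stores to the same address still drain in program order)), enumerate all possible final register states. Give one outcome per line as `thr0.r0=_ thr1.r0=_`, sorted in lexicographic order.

thr0.r0=0 thr1.r0=0
thr0.r0=0 thr1.r0=2
thr0.r0=1 thr1.r0=0
thr0.r0=1 thr1.r0=2

outcome vector order: (thr0.r0,thr1.r0)
|PSO outcomes| = 4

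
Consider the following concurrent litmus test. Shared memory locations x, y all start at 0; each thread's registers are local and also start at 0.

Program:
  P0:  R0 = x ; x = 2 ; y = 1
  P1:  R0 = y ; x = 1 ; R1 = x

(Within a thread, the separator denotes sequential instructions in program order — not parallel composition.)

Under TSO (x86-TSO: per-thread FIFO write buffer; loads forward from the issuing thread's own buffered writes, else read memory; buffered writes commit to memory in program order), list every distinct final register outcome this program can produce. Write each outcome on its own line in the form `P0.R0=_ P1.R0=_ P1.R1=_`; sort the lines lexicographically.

outcome vector order: (P0.R0,P1.R0,P1.R1)
|TSO outcomes| = 5

P0.R0=0 P1.R0=0 P1.R1=1
P0.R0=0 P1.R0=0 P1.R1=2
P0.R0=0 P1.R0=1 P1.R1=1
P0.R0=1 P1.R0=0 P1.R1=1
P0.R0=1 P1.R0=0 P1.R1=2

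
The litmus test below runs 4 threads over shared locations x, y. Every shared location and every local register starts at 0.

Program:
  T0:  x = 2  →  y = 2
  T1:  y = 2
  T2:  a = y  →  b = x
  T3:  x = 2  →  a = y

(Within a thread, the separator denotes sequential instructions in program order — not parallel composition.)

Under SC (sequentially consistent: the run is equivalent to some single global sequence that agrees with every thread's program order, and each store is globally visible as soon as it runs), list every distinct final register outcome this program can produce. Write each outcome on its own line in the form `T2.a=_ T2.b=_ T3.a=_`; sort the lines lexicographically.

outcome vector order: (T2.a,T2.b,T3.a)
|SC outcomes| = 7

T2.a=0 T2.b=0 T3.a=0
T2.a=0 T2.b=0 T3.a=2
T2.a=0 T2.b=2 T3.a=0
T2.a=0 T2.b=2 T3.a=2
T2.a=2 T2.b=0 T3.a=2
T2.a=2 T2.b=2 T3.a=0
T2.a=2 T2.b=2 T3.a=2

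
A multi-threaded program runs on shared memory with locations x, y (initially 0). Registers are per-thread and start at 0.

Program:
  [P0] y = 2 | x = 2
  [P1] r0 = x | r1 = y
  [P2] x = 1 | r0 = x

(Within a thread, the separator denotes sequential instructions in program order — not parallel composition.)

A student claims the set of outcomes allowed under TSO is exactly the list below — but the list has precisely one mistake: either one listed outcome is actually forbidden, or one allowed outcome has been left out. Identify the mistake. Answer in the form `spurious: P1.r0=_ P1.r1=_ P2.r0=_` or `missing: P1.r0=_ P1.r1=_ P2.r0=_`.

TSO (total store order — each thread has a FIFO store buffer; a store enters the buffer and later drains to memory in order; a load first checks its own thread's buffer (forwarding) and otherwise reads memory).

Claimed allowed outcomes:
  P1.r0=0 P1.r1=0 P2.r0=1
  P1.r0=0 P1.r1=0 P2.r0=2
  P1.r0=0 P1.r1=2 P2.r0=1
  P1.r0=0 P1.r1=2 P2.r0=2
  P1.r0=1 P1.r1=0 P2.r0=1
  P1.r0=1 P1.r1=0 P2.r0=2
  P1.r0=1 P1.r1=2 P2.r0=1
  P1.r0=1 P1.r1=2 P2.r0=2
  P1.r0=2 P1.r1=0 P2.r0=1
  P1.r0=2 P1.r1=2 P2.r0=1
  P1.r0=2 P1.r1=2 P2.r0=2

outcome vector order: (P1.r0,P1.r1,P2.r0)
TSO (10): 0/0/1 0/0/2 0/2/1 0/2/2 1/0/1 1/0/2 1/2/1 1/2/2 2/2/1 2/2/2
claimed∖TSO = {2/0/1}

spurious: P1.r0=2 P1.r1=0 P2.r0=1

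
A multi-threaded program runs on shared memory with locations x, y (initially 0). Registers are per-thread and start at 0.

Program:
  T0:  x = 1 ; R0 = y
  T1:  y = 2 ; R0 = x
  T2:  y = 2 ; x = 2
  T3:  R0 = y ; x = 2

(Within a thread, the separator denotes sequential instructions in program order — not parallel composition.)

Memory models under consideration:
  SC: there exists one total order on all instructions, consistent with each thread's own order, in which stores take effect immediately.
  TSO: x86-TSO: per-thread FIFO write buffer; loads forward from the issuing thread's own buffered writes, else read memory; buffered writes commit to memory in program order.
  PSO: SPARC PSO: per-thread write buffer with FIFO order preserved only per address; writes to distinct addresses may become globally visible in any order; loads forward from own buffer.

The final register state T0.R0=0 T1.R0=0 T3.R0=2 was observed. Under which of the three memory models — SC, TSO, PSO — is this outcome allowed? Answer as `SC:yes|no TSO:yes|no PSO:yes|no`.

SC:no TSO:yes PSO:yes

outcome vector order: (T0.R0,T1.R0,T3.R0)
SC (10): 0/1/0; 0/1/2; 0/2/0; 0/2/2; 2/0/0; 2/0/2; 2/1/0; 2/1/2; 2/2/0; 2/2/2
TSO (12): 0/0/0; 0/0/2; 0/1/0; 0/1/2; 0/2/0; 0/2/2; 2/0/0; 2/0/2; 2/1/0; 2/1/2; 2/2/0; 2/2/2
PSO (12): 0/0/0; 0/0/2; 0/1/0; 0/1/2; 0/2/0; 0/2/2; 2/0/0; 2/0/2; 2/1/0; 2/1/2; 2/2/0; 2/2/2
target 0/0/2 ∈ {TSO,PSO}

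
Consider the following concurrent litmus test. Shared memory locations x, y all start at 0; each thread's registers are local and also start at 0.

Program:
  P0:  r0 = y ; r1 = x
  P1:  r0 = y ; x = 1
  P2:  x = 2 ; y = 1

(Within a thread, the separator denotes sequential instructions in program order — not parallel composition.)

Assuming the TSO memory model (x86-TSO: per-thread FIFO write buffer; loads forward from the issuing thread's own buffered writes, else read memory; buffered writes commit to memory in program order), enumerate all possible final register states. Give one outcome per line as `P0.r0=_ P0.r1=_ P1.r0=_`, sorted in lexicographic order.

outcome vector order: (P0.r0,P0.r1,P1.r0)
|TSO outcomes| = 10

P0.r0=0 P0.r1=0 P1.r0=0
P0.r0=0 P0.r1=0 P1.r0=1
P0.r0=0 P0.r1=1 P1.r0=0
P0.r0=0 P0.r1=1 P1.r0=1
P0.r0=0 P0.r1=2 P1.r0=0
P0.r0=0 P0.r1=2 P1.r0=1
P0.r0=1 P0.r1=1 P1.r0=0
P0.r0=1 P0.r1=1 P1.r0=1
P0.r0=1 P0.r1=2 P1.r0=0
P0.r0=1 P0.r1=2 P1.r0=1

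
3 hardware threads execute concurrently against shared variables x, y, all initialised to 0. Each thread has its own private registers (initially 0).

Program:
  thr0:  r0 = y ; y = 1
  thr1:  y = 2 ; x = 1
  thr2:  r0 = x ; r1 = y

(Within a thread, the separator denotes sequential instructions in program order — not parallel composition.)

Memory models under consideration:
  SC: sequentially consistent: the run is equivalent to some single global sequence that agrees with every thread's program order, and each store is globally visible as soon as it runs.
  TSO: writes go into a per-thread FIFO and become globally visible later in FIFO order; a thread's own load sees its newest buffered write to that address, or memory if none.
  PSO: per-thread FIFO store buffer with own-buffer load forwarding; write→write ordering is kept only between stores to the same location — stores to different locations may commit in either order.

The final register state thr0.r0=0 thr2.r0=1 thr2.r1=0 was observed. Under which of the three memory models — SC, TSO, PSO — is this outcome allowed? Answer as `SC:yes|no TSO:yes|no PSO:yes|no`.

outcome vector order: (thr0.r0,thr2.r0,thr2.r1)
[SC] allowed = {0/0/0; 0/0/1; 0/0/2; 0/1/1; 0/1/2; 2/0/0; 2/0/1; 2/0/2; 2/1/1; 2/1/2}
[TSO] allowed = {0/0/0; 0/0/1; 0/0/2; 0/1/1; 0/1/2; 2/0/0; 2/0/1; 2/0/2; 2/1/1; 2/1/2}
[PSO] allowed = {0/0/0; 0/0/1; 0/0/2; 0/1/0; 0/1/1; 0/1/2; 2/0/0; 2/0/1; 2/0/2; 2/1/0; 2/1/1; 2/1/2}
target 0/1/0 ∈ {PSO}

SC:no TSO:no PSO:yes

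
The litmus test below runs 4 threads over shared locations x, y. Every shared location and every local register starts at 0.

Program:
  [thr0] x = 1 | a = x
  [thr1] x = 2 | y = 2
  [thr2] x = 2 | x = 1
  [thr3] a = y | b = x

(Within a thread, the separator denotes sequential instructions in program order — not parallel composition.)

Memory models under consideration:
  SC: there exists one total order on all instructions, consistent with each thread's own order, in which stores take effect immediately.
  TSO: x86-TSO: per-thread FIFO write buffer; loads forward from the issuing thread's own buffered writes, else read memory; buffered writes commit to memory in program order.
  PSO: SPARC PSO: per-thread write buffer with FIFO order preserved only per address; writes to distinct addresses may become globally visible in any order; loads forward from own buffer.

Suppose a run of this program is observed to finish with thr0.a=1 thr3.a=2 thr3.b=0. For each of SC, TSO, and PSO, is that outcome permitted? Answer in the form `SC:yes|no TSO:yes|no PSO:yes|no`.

SC:no TSO:no PSO:yes

outcome vector order: (thr0.a,thr3.a,thr3.b)
under SC → <1 0 0>; <1 0 1>; <1 0 2>; <1 2 1>; <1 2 2>; <2 0 0>; <2 0 1>; <2 0 2>; <2 2 1>; <2 2 2>
under TSO → <1 0 0>; <1 0 1>; <1 0 2>; <1 2 1>; <1 2 2>; <2 0 0>; <2 0 1>; <2 0 2>; <2 2 1>; <2 2 2>
under PSO → <1 0 0>; <1 0 1>; <1 0 2>; <1 2 0>; <1 2 1>; <1 2 2>; <2 0 0>; <2 0 1>; <2 0 2>; <2 2 0>; <2 2 1>; <2 2 2>
target <1 2 0> ∈ {PSO}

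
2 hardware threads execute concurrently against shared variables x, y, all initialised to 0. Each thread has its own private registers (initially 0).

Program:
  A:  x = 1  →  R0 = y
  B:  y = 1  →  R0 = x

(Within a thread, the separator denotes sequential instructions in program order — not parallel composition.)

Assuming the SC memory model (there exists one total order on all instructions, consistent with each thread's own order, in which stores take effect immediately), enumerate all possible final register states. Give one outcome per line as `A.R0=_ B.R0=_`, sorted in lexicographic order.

outcome vector order: (A.R0,B.R0)
|SC outcomes| = 3

A.R0=0 B.R0=1
A.R0=1 B.R0=0
A.R0=1 B.R0=1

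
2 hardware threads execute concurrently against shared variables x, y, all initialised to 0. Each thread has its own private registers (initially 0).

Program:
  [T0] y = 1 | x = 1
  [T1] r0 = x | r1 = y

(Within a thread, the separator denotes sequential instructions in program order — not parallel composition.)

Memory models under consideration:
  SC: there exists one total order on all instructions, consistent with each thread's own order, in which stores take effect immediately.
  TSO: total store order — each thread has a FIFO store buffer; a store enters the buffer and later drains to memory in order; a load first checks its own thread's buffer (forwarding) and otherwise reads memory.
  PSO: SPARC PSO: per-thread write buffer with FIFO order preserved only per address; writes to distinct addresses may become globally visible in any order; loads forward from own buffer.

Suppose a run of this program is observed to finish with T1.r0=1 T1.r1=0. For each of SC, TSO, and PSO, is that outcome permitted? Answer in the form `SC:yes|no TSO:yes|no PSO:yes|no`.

outcome vector order: (T1.r0,T1.r1)
SC (3): (0,0); (0,1); (1,1)
TSO (3): (0,0); (0,1); (1,1)
PSO (4): (0,0); (0,1); (1,0); (1,1)
target (1,0) ∈ {PSO}

SC:no TSO:no PSO:yes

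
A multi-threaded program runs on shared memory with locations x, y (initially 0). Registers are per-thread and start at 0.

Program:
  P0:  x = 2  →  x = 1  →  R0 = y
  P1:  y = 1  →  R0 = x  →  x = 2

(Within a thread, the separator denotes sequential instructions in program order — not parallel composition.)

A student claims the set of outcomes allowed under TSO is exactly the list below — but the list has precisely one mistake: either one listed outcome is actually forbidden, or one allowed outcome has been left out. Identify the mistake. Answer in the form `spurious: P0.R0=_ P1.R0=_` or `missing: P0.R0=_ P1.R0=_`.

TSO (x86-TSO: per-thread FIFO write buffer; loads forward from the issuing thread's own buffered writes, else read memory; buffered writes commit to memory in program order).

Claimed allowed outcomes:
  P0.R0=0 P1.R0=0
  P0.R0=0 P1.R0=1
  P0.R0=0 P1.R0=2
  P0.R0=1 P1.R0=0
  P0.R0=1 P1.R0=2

missing: P0.R0=1 P1.R0=1

outcome vector order: (P0.R0,P1.R0)
[TSO] allowed = {<0 0>; <0 1>; <0 2>; <1 0>; <1 1>; <1 2>}
TSO∖claimed = {<1 1>}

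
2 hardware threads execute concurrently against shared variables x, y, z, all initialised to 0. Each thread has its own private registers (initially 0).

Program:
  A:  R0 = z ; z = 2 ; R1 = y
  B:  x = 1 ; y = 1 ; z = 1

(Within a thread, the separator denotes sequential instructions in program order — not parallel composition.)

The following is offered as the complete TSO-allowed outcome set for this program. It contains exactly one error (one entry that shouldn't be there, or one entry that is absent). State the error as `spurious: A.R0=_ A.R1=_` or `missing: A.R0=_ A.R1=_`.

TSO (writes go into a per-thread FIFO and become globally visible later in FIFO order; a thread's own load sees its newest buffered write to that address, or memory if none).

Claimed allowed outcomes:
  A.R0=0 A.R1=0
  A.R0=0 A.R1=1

outcome vector order: (A.R0,A.R1)
TSO: 3 outcomes — {<0 0>, <0 1>, <1 1>}
TSO∖claimed = {<1 1>}

missing: A.R0=1 A.R1=1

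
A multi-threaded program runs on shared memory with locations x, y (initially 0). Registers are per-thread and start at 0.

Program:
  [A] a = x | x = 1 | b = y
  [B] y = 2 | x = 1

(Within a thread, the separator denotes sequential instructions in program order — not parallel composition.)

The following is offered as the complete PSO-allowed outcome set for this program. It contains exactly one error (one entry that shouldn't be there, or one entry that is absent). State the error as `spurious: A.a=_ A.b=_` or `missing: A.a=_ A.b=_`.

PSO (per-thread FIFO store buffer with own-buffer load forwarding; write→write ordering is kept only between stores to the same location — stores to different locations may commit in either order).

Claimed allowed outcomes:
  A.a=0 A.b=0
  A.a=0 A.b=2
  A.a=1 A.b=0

missing: A.a=1 A.b=2

outcome vector order: (A.a,A.b)
under PSO → 00; 02; 10; 12
PSO∖claimed = {12}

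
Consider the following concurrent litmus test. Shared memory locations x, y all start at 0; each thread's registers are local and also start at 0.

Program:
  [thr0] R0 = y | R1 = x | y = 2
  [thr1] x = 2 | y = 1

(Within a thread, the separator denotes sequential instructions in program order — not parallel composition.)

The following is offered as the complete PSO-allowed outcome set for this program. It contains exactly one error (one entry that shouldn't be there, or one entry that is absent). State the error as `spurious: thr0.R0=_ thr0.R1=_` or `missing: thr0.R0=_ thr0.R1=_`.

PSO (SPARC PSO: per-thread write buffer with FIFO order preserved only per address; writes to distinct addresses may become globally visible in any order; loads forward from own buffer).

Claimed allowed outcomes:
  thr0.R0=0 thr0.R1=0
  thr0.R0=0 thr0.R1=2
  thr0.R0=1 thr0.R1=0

outcome vector order: (thr0.R0,thr0.R1)
PSO: 4 outcomes — {(0,0) (0,2) (1,0) (1,2)}
PSO∖claimed = {(1,2)}

missing: thr0.R0=1 thr0.R1=2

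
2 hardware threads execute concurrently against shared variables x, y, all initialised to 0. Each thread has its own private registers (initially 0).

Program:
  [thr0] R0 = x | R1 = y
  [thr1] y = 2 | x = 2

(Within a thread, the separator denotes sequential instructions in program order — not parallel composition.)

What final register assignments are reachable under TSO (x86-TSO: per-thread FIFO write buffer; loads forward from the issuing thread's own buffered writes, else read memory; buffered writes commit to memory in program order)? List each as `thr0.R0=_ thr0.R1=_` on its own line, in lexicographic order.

thr0.R0=0 thr0.R1=0
thr0.R0=0 thr0.R1=2
thr0.R0=2 thr0.R1=2

outcome vector order: (thr0.R0,thr0.R1)
|TSO outcomes| = 3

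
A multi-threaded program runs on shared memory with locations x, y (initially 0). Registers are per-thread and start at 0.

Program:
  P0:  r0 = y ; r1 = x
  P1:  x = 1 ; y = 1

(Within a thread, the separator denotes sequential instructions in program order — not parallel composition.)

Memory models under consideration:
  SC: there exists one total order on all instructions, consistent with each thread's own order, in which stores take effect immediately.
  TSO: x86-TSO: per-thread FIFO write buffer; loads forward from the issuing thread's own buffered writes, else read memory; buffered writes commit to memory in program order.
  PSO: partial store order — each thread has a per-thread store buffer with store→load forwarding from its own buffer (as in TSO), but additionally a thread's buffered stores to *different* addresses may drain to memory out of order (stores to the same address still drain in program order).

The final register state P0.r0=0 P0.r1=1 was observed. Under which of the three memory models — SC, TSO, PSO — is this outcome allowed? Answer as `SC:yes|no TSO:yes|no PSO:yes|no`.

outcome vector order: (P0.r0,P0.r1)
[SC] allowed = {<0 0> <0 1> <1 1>}
[TSO] allowed = {<0 0> <0 1> <1 1>}
[PSO] allowed = {<0 0> <0 1> <1 0> <1 1>}
target <0 1> ∈ {SC,TSO,PSO}

SC:yes TSO:yes PSO:yes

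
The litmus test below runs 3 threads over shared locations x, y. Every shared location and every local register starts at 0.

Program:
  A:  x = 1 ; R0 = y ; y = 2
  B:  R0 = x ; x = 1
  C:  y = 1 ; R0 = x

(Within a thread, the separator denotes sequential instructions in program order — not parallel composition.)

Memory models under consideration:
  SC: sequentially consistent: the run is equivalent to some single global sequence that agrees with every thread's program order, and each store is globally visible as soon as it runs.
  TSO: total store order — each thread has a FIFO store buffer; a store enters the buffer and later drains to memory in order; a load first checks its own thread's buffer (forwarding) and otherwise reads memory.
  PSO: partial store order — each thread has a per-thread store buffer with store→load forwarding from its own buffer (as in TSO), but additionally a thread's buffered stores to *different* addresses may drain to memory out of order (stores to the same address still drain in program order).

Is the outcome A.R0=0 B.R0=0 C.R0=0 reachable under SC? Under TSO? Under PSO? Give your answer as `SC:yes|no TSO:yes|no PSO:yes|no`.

outcome vector order: (A.R0,B.R0,C.R0)
SC (6): 001 011 100 101 110 111
TSO (8): 000 001 010 011 100 101 110 111
PSO (8): 000 001 010 011 100 101 110 111
target 000 ∈ {TSO,PSO}

SC:no TSO:yes PSO:yes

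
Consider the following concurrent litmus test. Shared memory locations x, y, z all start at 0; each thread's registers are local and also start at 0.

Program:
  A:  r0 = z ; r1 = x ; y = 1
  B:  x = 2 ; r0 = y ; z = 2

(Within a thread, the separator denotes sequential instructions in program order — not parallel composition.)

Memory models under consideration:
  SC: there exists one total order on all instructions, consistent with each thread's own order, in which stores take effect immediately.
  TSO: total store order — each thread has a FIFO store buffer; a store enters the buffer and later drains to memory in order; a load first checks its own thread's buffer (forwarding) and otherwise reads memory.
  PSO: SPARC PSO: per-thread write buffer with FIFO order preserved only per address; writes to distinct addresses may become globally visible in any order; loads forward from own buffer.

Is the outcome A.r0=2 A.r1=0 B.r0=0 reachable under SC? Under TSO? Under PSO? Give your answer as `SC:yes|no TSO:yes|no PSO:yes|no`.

SC:no TSO:no PSO:yes

outcome vector order: (A.r0,A.r1,B.r0)
SC (5): <0 0 0>; <0 0 1>; <0 2 0>; <0 2 1>; <2 2 0>
TSO (5): <0 0 0>; <0 0 1>; <0 2 0>; <0 2 1>; <2 2 0>
PSO (6): <0 0 0>; <0 0 1>; <0 2 0>; <0 2 1>; <2 0 0>; <2 2 0>
target <2 0 0> ∈ {PSO}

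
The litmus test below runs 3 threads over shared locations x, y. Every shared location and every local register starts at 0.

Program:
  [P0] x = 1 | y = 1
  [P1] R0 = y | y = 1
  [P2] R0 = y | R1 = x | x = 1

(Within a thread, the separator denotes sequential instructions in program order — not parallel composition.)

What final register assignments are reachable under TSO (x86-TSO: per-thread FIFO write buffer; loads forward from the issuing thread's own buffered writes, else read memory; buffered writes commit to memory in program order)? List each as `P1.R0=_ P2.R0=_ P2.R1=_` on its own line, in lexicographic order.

outcome vector order: (P1.R0,P2.R0,P2.R1)
|TSO outcomes| = 7

P1.R0=0 P2.R0=0 P2.R1=0
P1.R0=0 P2.R0=0 P2.R1=1
P1.R0=0 P2.R0=1 P2.R1=0
P1.R0=0 P2.R0=1 P2.R1=1
P1.R0=1 P2.R0=0 P2.R1=0
P1.R0=1 P2.R0=0 P2.R1=1
P1.R0=1 P2.R0=1 P2.R1=1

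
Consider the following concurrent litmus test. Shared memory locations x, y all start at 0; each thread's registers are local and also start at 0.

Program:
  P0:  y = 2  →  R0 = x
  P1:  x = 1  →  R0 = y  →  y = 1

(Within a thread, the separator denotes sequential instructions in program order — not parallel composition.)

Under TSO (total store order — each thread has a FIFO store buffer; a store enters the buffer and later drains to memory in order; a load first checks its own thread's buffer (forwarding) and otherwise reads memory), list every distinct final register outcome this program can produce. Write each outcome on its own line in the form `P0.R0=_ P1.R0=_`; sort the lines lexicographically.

P0.R0=0 P1.R0=0
P0.R0=0 P1.R0=2
P0.R0=1 P1.R0=0
P0.R0=1 P1.R0=2

outcome vector order: (P0.R0,P1.R0)
|TSO outcomes| = 4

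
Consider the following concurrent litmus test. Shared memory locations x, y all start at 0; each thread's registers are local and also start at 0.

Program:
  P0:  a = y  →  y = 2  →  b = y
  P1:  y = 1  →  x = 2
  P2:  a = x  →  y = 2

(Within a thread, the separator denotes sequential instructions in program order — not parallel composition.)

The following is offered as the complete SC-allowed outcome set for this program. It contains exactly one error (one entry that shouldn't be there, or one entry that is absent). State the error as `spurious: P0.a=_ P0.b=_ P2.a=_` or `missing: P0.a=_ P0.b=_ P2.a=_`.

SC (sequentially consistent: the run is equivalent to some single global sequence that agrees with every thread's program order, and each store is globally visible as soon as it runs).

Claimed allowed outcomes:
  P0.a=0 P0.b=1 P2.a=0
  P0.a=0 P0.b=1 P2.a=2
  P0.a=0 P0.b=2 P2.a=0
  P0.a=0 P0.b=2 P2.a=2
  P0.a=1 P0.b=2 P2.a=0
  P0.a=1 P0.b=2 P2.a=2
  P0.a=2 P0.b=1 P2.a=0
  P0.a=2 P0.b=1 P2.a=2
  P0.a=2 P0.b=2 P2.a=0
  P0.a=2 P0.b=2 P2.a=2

spurious: P0.a=2 P0.b=1 P2.a=2

outcome vector order: (P0.a,P0.b,P2.a)
SC (9): 0/1/0, 0/1/2, 0/2/0, 0/2/2, 1/2/0, 1/2/2, 2/1/0, 2/2/0, 2/2/2
claimed∖SC = {2/1/2}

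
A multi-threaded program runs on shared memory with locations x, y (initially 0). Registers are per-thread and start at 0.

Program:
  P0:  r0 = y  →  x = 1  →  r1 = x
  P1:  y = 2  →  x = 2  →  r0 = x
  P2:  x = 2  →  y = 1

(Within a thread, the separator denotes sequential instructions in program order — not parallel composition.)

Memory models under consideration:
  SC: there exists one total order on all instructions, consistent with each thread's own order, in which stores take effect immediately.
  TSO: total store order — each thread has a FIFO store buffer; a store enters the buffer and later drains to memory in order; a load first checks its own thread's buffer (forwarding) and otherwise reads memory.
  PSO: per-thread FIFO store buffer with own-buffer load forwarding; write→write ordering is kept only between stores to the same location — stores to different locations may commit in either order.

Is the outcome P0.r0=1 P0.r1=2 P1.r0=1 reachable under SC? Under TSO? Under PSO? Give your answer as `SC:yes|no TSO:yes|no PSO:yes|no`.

SC:no TSO:no PSO:yes

outcome vector order: (P0.r0,P0.r1,P1.r0)
SC (11): 011 012 021 022 111 112 122 211 212 221 222
TSO (11): 011 012 021 022 111 112 122 211 212 221 222
PSO (12): 011 012 021 022 111 112 121 122 211 212 221 222
target 121 ∈ {PSO}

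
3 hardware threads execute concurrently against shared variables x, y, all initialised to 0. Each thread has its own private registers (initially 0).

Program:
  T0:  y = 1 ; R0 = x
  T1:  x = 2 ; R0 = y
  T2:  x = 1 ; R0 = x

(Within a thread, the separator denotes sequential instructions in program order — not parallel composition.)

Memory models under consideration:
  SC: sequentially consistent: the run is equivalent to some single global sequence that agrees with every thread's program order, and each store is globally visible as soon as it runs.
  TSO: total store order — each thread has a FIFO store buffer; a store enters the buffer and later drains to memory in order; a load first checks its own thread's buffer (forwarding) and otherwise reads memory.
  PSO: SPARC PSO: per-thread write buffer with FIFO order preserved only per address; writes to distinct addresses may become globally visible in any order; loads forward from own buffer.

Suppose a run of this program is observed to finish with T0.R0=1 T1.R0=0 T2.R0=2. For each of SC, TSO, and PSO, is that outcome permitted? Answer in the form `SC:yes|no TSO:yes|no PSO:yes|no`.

SC:no TSO:yes PSO:yes

outcome vector order: (T0.R0,T1.R0,T2.R0)
SC: 9 outcomes — {011; 012; 101; 111; 112; 201; 202; 211; 212}
TSO: 12 outcomes — {001; 002; 011; 012; 101; 102; 111; 112; 201; 202; 211; 212}
PSO: 12 outcomes — {001; 002; 011; 012; 101; 102; 111; 112; 201; 202; 211; 212}
target 102 ∈ {TSO,PSO}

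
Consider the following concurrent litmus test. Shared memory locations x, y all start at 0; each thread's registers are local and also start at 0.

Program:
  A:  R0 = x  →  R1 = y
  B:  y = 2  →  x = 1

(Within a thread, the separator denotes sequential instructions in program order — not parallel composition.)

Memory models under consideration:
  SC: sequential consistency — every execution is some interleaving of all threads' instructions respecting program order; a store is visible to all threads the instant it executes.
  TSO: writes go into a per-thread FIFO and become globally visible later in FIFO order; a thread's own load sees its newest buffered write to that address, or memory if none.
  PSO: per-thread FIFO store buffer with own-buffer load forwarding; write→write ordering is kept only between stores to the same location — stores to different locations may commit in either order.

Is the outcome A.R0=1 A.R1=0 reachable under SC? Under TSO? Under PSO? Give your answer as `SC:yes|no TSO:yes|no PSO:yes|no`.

outcome vector order: (A.R0,A.R1)
SC: 3 outcomes — {<0 0> <0 2> <1 2>}
TSO: 3 outcomes — {<0 0> <0 2> <1 2>}
PSO: 4 outcomes — {<0 0> <0 2> <1 0> <1 2>}
target <1 0> ∈ {PSO}

SC:no TSO:no PSO:yes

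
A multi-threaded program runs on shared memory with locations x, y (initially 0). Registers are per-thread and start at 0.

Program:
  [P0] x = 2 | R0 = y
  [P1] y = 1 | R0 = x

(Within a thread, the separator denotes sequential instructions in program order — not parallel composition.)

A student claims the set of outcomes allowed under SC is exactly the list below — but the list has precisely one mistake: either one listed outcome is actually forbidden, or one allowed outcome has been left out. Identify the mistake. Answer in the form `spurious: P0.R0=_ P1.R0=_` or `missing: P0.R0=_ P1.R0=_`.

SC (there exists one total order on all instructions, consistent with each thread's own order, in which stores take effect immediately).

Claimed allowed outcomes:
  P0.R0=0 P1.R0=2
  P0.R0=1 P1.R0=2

missing: P0.R0=1 P1.R0=0

outcome vector order: (P0.R0,P1.R0)
SC: 3 outcomes — {0/2 1/0 1/2}
SC∖claimed = {1/0}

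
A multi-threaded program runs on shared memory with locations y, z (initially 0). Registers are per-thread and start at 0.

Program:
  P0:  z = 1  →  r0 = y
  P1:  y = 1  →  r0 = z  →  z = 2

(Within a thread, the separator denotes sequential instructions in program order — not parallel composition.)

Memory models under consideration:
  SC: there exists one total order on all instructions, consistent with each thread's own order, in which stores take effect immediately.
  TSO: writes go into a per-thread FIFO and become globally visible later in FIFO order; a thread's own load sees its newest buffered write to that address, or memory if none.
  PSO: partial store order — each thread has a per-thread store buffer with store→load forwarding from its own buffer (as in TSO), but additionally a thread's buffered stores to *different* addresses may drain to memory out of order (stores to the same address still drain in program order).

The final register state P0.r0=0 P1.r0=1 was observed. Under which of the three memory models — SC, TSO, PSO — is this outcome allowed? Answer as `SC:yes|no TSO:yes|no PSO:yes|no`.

outcome vector order: (P0.r0,P1.r0)
[SC] allowed = {0/1; 1/0; 1/1}
[TSO] allowed = {0/0; 0/1; 1/0; 1/1}
[PSO] allowed = {0/0; 0/1; 1/0; 1/1}
target 0/1 ∈ {SC,TSO,PSO}

SC:yes TSO:yes PSO:yes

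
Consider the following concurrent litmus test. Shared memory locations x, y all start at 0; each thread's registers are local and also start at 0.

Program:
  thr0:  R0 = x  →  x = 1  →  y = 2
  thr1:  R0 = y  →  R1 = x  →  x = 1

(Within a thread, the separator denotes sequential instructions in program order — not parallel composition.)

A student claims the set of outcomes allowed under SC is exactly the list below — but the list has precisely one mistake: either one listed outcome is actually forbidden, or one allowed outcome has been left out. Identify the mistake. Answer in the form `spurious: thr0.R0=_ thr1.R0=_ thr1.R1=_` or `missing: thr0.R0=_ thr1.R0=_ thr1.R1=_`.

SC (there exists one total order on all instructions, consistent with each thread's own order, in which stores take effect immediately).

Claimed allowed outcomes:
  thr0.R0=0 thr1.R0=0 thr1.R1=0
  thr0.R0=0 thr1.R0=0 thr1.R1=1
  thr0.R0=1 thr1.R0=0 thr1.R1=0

outcome vector order: (thr0.R0,thr1.R0,thr1.R1)
SC: 4 outcomes — {(0,0,0) (0,0,1) (0,2,1) (1,0,0)}
SC∖claimed = {(0,2,1)}

missing: thr0.R0=0 thr1.R0=2 thr1.R1=1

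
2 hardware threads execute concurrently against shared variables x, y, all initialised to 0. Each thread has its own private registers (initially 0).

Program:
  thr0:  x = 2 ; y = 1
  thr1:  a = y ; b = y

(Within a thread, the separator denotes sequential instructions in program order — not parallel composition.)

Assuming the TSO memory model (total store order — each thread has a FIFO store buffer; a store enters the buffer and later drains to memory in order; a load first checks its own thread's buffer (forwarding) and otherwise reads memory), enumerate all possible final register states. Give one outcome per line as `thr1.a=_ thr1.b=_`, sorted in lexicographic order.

thr1.a=0 thr1.b=0
thr1.a=0 thr1.b=1
thr1.a=1 thr1.b=1

outcome vector order: (thr1.a,thr1.b)
|TSO outcomes| = 3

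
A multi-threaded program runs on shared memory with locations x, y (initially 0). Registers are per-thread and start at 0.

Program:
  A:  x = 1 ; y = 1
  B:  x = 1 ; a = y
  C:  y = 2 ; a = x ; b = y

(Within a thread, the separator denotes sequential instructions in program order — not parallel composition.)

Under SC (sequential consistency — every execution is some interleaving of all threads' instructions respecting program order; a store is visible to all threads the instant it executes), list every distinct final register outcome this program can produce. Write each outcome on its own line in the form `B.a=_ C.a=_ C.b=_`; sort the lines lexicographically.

B.a=0 C.a=1 C.b=1
B.a=0 C.a=1 C.b=2
B.a=1 C.a=0 C.b=1
B.a=1 C.a=0 C.b=2
B.a=1 C.a=1 C.b=1
B.a=1 C.a=1 C.b=2
B.a=2 C.a=0 C.b=1
B.a=2 C.a=0 C.b=2
B.a=2 C.a=1 C.b=1
B.a=2 C.a=1 C.b=2

outcome vector order: (B.a,C.a,C.b)
|SC outcomes| = 10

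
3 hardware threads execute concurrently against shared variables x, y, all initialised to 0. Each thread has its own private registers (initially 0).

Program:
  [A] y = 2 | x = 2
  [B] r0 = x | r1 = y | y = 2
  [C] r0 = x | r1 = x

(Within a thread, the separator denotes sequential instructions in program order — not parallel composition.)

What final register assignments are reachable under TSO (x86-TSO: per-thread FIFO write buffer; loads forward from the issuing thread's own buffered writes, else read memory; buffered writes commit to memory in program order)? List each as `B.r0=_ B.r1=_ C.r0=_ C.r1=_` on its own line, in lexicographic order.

B.r0=0 B.r1=0 C.r0=0 C.r1=0
B.r0=0 B.r1=0 C.r0=0 C.r1=2
B.r0=0 B.r1=0 C.r0=2 C.r1=2
B.r0=0 B.r1=2 C.r0=0 C.r1=0
B.r0=0 B.r1=2 C.r0=0 C.r1=2
B.r0=0 B.r1=2 C.r0=2 C.r1=2
B.r0=2 B.r1=2 C.r0=0 C.r1=0
B.r0=2 B.r1=2 C.r0=0 C.r1=2
B.r0=2 B.r1=2 C.r0=2 C.r1=2

outcome vector order: (B.r0,B.r1,C.r0,C.r1)
|TSO outcomes| = 9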